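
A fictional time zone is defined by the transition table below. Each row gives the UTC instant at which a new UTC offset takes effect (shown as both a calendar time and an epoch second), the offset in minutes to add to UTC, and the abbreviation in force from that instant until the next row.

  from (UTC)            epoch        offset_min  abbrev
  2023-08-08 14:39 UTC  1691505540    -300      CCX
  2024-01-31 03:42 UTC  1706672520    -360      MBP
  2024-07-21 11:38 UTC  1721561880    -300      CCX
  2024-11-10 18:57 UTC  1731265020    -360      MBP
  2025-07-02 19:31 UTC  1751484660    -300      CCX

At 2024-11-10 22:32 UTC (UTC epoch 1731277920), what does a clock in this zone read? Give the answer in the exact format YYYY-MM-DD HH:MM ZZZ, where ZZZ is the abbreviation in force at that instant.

Query: 2024-11-10 22:32 UTC
Rule 4/5 (MBP, -06:00): 2024-11-10 18:57 UTC ≤ query < 2025-07-02 19:31 UTC
22·60 + 32 - 360 = 992 min
992 = 0·1440 + 992; 992 = 16·60 + 32 → 16:32, same day
→ 2024-11-10 16:32 MBP

2024-11-10 16:32 MBP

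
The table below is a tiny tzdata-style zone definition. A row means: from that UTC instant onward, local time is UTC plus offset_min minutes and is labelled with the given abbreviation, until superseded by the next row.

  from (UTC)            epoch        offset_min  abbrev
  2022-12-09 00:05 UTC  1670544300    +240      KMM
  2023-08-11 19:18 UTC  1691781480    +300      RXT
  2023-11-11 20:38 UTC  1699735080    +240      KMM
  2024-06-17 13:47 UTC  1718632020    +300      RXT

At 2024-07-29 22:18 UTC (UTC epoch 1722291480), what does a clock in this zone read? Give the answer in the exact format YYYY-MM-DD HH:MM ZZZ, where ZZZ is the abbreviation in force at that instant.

2024-07-30 03:18 RXT

Query: 2024-07-29 22:18 UTC
Rule 4/4 (RXT, +05:00): 2024-06-17 13:47 UTC ≤ query < +∞
22·60 + 18 + 300 = 1638 min
1638 = 1·1440 + 198; 198 = 3·60 + 18 → 03:18, 2024-07-29 + 1 day = 2024-07-30
→ 2024-07-30 03:18 RXT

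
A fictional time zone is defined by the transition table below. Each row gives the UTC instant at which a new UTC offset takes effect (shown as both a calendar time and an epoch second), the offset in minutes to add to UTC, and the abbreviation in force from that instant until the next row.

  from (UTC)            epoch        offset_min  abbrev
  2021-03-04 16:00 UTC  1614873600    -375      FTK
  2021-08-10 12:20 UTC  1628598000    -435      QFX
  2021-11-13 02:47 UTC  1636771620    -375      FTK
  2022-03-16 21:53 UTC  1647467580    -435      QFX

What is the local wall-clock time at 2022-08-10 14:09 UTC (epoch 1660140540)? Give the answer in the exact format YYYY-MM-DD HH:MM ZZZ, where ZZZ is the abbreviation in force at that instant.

Query: 2022-08-10 14:09 UTC
Rule 4/4 (QFX, -07:15): 2022-03-16 21:53 UTC ≤ query < +∞
14·60 + 9 - 435 = 414 min
414 = 0·1440 + 414; 414 = 6·60 + 54 → 06:54, same day
→ 2022-08-10 06:54 QFX

2022-08-10 06:54 QFX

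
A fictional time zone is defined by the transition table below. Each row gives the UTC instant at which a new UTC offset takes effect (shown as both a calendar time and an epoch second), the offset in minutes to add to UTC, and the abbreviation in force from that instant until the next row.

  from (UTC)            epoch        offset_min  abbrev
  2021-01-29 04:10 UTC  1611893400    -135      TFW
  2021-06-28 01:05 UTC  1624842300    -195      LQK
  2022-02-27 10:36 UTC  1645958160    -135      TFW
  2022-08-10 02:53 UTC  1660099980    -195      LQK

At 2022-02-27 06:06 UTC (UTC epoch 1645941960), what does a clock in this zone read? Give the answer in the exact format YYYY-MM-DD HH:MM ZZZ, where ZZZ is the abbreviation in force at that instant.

2022-02-27 02:51 LQK

Query: 2022-02-27 06:06 UTC
Rule 2/4 (LQK, -03:15): 2021-06-28 01:05 UTC ≤ query < 2022-02-27 10:36 UTC
6·60 + 6 - 195 = 171 min
171 = 0·1440 + 171; 171 = 2·60 + 51 → 02:51, same day
→ 2022-02-27 02:51 LQK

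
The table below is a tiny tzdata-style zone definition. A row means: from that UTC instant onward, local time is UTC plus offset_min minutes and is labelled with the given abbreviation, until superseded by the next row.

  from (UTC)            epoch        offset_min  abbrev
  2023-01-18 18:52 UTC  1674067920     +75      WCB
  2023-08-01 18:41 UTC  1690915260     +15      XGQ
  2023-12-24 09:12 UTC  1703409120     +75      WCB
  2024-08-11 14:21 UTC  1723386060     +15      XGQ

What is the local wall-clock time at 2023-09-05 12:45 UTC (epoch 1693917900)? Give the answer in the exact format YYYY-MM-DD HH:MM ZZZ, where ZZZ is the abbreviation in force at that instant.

Query: 2023-09-05 12:45 UTC
Rule 2/4 (XGQ, +00:15): 2023-08-01 18:41 UTC ≤ query < 2023-12-24 09:12 UTC
12·60 + 45 + 15 = 780 min
780 = 0·1440 + 780; 780 = 13·60 + 0 → 13:00, same day
→ 2023-09-05 13:00 XGQ

2023-09-05 13:00 XGQ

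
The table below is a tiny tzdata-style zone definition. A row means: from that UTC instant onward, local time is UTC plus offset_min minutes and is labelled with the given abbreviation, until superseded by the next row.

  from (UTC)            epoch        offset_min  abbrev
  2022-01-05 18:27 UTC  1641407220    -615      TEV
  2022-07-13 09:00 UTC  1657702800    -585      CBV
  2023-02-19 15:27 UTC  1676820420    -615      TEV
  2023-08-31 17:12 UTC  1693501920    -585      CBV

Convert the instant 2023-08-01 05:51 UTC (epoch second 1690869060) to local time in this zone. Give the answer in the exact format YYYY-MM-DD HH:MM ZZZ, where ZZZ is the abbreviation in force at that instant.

2023-07-31 19:36 TEV

Query: 2023-08-01 05:51 UTC
Rule 3/4 (TEV, -10:15): 2023-02-19 15:27 UTC ≤ query < 2023-08-31 17:12 UTC
5·60 + 51 - 615 = -264 min
-264 = -1·1440 + 1176; 1176 = 19·60 + 36 → 19:36, 2023-08-01 - 1 day = 2023-07-31
→ 2023-07-31 19:36 TEV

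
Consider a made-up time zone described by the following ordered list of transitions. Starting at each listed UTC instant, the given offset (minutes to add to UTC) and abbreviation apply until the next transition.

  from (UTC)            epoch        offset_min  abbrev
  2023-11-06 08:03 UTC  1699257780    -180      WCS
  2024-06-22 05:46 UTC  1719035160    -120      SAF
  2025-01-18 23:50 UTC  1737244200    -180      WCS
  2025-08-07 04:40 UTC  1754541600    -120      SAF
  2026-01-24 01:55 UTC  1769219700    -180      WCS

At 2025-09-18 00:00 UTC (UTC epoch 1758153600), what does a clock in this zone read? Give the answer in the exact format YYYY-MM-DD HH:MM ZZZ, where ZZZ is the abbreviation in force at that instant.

Query: 2025-09-18 00:00 UTC
Rule 4/5 (SAF, -02:00): 2025-08-07 04:40 UTC ≤ query < 2026-01-24 01:55 UTC
0·60 + 0 - 120 = -120 min
-120 = -1·1440 + 1320; 1320 = 22·60 + 0 → 22:00, 2025-09-18 - 1 day = 2025-09-17
→ 2025-09-17 22:00 SAF

2025-09-17 22:00 SAF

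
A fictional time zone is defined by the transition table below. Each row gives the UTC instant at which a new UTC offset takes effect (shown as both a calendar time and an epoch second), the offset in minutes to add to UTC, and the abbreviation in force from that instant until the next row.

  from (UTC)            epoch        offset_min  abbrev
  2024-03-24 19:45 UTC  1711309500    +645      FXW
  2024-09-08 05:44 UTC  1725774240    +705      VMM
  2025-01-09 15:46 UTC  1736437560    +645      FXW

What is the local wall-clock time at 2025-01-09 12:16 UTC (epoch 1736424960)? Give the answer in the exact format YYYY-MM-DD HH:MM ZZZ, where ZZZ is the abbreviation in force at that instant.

2025-01-10 00:01 VMM

Query: 2025-01-09 12:16 UTC
Rule 2/3 (VMM, +11:45): 2024-09-08 05:44 UTC ≤ query < 2025-01-09 15:46 UTC
12·60 + 16 + 705 = 1441 min
1441 = 1·1440 + 1; 1 = 0·60 + 1 → 00:01, 2025-01-09 + 1 day = 2025-01-10
→ 2025-01-10 00:01 VMM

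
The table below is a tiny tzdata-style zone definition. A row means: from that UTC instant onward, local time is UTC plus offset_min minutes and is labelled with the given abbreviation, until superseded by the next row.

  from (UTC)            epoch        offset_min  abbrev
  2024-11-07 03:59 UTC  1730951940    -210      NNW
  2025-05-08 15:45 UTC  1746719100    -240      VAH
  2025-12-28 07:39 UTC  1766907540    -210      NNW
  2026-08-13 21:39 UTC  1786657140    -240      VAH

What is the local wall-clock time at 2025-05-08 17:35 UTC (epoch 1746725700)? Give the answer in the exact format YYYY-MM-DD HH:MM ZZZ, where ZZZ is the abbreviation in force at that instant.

2025-05-08 13:35 VAH

Query: 2025-05-08 17:35 UTC
Rule 2/4 (VAH, -04:00): 2025-05-08 15:45 UTC ≤ query < 2025-12-28 07:39 UTC
17·60 + 35 - 240 = 815 min
815 = 0·1440 + 815; 815 = 13·60 + 35 → 13:35, same day
→ 2025-05-08 13:35 VAH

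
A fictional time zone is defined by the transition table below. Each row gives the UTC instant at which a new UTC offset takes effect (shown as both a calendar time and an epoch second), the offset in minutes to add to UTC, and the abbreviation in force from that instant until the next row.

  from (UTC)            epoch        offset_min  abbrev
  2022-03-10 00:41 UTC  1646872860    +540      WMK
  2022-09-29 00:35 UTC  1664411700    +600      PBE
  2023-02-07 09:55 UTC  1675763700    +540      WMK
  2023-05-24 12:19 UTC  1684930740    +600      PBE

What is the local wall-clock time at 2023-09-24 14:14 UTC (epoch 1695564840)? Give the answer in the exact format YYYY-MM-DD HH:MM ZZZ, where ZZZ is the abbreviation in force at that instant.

Query: 2023-09-24 14:14 UTC
Rule 4/4 (PBE, +10:00): 2023-05-24 12:19 UTC ≤ query < +∞
14·60 + 14 + 600 = 1454 min
1454 = 1·1440 + 14; 14 = 0·60 + 14 → 00:14, 2023-09-24 + 1 day = 2023-09-25
→ 2023-09-25 00:14 PBE

2023-09-25 00:14 PBE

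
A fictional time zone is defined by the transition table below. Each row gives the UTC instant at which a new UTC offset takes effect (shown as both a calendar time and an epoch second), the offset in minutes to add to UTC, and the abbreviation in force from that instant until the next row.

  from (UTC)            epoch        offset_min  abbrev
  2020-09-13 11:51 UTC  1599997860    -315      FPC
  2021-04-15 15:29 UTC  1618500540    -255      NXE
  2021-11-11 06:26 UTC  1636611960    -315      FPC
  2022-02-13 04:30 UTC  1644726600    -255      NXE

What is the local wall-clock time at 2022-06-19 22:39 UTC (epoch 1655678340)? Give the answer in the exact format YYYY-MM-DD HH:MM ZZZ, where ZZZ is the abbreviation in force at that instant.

Query: 2022-06-19 22:39 UTC
Rule 4/4 (NXE, -04:15): 2022-02-13 04:30 UTC ≤ query < +∞
22·60 + 39 - 255 = 1104 min
1104 = 0·1440 + 1104; 1104 = 18·60 + 24 → 18:24, same day
→ 2022-06-19 18:24 NXE

2022-06-19 18:24 NXE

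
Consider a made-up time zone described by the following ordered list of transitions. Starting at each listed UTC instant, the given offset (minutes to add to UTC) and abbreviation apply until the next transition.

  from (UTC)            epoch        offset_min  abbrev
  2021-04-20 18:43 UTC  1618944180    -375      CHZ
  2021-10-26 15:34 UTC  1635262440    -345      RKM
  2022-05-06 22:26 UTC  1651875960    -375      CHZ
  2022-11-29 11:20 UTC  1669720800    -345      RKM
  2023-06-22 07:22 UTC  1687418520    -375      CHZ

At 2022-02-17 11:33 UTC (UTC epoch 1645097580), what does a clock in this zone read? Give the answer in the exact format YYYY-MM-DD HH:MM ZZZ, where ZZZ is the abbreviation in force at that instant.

Query: 2022-02-17 11:33 UTC
Rule 2/5 (RKM, -05:45): 2021-10-26 15:34 UTC ≤ query < 2022-05-06 22:26 UTC
11·60 + 33 - 345 = 348 min
348 = 0·1440 + 348; 348 = 5·60 + 48 → 05:48, same day
→ 2022-02-17 05:48 RKM

2022-02-17 05:48 RKM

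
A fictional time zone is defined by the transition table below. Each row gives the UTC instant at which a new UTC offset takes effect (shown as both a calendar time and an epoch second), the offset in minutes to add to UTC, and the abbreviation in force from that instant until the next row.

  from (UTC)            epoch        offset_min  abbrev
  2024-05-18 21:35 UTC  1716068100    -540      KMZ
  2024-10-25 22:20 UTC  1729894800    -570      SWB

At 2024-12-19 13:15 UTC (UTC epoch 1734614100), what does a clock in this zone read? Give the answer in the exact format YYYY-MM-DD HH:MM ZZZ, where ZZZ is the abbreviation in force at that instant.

2024-12-19 03:45 SWB

Query: 2024-12-19 13:15 UTC
Rule 2/2 (SWB, -09:30): 2024-10-25 22:20 UTC ≤ query < +∞
13·60 + 15 - 570 = 225 min
225 = 0·1440 + 225; 225 = 3·60 + 45 → 03:45, same day
→ 2024-12-19 03:45 SWB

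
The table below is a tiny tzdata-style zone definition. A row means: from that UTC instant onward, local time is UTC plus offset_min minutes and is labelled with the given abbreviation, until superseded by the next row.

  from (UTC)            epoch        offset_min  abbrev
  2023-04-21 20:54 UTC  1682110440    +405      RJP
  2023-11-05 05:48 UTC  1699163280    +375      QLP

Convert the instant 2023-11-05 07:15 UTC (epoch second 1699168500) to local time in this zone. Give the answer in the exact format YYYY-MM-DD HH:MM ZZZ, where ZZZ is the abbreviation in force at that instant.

2023-11-05 13:30 QLP

Query: 2023-11-05 07:15 UTC
Rule 2/2 (QLP, +06:15): 2023-11-05 05:48 UTC ≤ query < +∞
7·60 + 15 + 375 = 810 min
810 = 0·1440 + 810; 810 = 13·60 + 30 → 13:30, same day
→ 2023-11-05 13:30 QLP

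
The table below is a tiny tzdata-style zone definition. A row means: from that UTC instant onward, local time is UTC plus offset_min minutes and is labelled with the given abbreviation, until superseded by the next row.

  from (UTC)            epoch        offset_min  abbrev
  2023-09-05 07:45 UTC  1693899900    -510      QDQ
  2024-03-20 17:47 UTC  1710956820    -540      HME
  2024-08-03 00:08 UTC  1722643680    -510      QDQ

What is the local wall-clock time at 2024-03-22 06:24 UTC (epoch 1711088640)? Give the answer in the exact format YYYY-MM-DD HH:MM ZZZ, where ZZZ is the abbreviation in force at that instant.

2024-03-21 21:24 HME

Query: 2024-03-22 06:24 UTC
Rule 2/3 (HME, -09:00): 2024-03-20 17:47 UTC ≤ query < 2024-08-03 00:08 UTC
6·60 + 24 - 540 = -156 min
-156 = -1·1440 + 1284; 1284 = 21·60 + 24 → 21:24, 2024-03-22 - 1 day = 2024-03-21
→ 2024-03-21 21:24 HME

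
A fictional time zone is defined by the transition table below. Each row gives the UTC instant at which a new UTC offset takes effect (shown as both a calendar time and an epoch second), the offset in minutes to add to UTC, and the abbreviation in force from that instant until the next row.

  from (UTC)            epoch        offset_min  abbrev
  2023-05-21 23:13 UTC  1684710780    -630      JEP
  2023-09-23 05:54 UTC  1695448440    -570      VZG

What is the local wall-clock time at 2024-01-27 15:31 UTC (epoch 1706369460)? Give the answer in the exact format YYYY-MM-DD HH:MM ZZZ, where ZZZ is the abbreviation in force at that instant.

Query: 2024-01-27 15:31 UTC
Rule 2/2 (VZG, -09:30): 2023-09-23 05:54 UTC ≤ query < +∞
15·60 + 31 - 570 = 361 min
361 = 0·1440 + 361; 361 = 6·60 + 1 → 06:01, same day
→ 2024-01-27 06:01 VZG

2024-01-27 06:01 VZG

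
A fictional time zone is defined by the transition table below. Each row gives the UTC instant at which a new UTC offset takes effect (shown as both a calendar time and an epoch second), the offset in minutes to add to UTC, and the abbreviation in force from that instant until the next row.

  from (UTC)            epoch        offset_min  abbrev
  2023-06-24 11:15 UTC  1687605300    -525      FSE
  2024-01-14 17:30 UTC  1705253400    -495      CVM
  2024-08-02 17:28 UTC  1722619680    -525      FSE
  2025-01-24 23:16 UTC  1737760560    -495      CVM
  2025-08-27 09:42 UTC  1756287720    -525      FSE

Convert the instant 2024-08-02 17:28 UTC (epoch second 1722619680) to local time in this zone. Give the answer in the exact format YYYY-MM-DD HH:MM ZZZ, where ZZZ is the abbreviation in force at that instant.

Query: 2024-08-02 17:28 UTC
Rule 3/5 (FSE, -08:45): 2024-08-02 17:28 UTC ≤ query < 2025-01-24 23:16 UTC
17·60 + 28 - 525 = 523 min
523 = 0·1440 + 523; 523 = 8·60 + 43 → 08:43, same day
→ 2024-08-02 08:43 FSE

2024-08-02 08:43 FSE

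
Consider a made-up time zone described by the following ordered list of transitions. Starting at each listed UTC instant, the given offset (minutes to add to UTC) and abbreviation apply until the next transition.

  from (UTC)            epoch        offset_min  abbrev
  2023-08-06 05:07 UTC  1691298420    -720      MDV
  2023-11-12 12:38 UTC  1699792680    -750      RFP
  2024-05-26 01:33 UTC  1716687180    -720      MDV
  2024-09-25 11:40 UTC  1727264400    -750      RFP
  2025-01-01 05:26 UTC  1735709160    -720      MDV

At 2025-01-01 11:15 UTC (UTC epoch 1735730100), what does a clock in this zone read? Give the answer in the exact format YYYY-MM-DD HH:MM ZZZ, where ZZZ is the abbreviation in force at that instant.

2024-12-31 23:15 MDV

Query: 2025-01-01 11:15 UTC
Rule 5/5 (MDV, -12:00): 2025-01-01 05:26 UTC ≤ query < +∞
11·60 + 15 - 720 = -45 min
-45 = -1·1440 + 1395; 1395 = 23·60 + 15 → 23:15, 2025-01-01 - 1 day = 2024-12-31
→ 2024-12-31 23:15 MDV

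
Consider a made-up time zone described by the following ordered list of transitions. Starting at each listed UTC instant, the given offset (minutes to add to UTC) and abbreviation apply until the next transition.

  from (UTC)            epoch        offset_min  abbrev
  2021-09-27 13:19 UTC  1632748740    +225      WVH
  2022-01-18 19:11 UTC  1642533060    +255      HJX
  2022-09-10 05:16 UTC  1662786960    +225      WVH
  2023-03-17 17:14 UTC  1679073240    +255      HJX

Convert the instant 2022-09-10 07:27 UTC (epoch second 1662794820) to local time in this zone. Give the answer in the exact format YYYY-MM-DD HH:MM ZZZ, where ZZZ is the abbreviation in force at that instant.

2022-09-10 11:12 WVH

Query: 2022-09-10 07:27 UTC
Rule 3/4 (WVH, +03:45): 2022-09-10 05:16 UTC ≤ query < 2023-03-17 17:14 UTC
7·60 + 27 + 225 = 672 min
672 = 0·1440 + 672; 672 = 11·60 + 12 → 11:12, same day
→ 2022-09-10 11:12 WVH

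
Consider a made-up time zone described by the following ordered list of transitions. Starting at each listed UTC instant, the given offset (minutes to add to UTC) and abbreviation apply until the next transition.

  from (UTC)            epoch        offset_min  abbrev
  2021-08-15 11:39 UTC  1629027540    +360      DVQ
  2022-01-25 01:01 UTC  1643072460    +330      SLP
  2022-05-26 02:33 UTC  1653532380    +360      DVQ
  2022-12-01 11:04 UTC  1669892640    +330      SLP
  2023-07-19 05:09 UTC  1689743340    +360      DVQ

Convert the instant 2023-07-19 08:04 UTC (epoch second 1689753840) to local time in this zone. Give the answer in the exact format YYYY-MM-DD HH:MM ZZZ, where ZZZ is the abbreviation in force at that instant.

Query: 2023-07-19 08:04 UTC
Rule 5/5 (DVQ, +06:00): 2023-07-19 05:09 UTC ≤ query < +∞
8·60 + 4 + 360 = 844 min
844 = 0·1440 + 844; 844 = 14·60 + 4 → 14:04, same day
→ 2023-07-19 14:04 DVQ

2023-07-19 14:04 DVQ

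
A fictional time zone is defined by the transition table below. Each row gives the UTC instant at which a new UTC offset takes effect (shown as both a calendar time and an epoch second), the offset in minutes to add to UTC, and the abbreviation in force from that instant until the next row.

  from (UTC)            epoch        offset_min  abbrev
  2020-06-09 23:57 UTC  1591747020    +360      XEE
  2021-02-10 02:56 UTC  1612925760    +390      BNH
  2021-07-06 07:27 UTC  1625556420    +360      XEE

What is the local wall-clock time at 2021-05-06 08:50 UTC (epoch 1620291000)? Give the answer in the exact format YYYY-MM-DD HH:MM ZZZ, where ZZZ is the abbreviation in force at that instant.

Query: 2021-05-06 08:50 UTC
Rule 2/3 (BNH, +06:30): 2021-02-10 02:56 UTC ≤ query < 2021-07-06 07:27 UTC
8·60 + 50 + 390 = 920 min
920 = 0·1440 + 920; 920 = 15·60 + 20 → 15:20, same day
→ 2021-05-06 15:20 BNH

2021-05-06 15:20 BNH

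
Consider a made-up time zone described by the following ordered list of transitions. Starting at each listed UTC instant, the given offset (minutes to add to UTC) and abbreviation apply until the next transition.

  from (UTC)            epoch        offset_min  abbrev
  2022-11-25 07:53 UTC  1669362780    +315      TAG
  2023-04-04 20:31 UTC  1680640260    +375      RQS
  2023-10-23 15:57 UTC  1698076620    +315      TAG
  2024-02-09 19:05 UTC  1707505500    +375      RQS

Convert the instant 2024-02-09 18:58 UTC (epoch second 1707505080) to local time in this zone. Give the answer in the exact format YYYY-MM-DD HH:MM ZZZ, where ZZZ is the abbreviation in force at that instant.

2024-02-10 00:13 TAG

Query: 2024-02-09 18:58 UTC
Rule 3/4 (TAG, +05:15): 2023-10-23 15:57 UTC ≤ query < 2024-02-09 19:05 UTC
18·60 + 58 + 315 = 1453 min
1453 = 1·1440 + 13; 13 = 0·60 + 13 → 00:13, 2024-02-09 + 1 day = 2024-02-10
→ 2024-02-10 00:13 TAG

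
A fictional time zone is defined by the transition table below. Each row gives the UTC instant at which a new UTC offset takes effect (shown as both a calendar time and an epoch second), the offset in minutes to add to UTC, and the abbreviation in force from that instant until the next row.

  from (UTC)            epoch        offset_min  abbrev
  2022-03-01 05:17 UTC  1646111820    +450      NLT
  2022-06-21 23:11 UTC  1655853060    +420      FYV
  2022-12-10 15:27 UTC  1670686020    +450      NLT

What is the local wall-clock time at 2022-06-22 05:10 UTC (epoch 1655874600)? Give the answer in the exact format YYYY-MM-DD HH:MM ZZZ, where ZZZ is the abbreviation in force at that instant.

2022-06-22 12:10 FYV

Query: 2022-06-22 05:10 UTC
Rule 2/3 (FYV, +07:00): 2022-06-21 23:11 UTC ≤ query < 2022-12-10 15:27 UTC
5·60 + 10 + 420 = 730 min
730 = 0·1440 + 730; 730 = 12·60 + 10 → 12:10, same day
→ 2022-06-22 12:10 FYV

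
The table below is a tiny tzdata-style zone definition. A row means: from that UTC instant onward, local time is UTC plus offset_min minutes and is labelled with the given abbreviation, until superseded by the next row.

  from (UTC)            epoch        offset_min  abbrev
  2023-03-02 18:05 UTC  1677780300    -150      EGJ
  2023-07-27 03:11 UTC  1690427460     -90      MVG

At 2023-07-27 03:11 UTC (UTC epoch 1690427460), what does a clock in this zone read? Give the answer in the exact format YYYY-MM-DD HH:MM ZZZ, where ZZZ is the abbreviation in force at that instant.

2023-07-27 01:41 MVG

Query: 2023-07-27 03:11 UTC
Rule 2/2 (MVG, -01:30): 2023-07-27 03:11 UTC ≤ query < +∞
3·60 + 11 - 90 = 101 min
101 = 0·1440 + 101; 101 = 1·60 + 41 → 01:41, same day
→ 2023-07-27 01:41 MVG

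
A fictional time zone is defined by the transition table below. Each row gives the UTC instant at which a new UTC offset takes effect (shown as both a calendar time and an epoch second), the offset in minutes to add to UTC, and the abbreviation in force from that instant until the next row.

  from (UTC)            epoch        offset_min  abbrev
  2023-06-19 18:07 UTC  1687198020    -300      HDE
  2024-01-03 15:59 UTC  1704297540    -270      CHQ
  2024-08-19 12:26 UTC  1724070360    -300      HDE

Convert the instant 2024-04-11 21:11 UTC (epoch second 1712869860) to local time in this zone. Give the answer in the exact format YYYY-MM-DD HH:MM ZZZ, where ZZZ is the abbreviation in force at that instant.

Query: 2024-04-11 21:11 UTC
Rule 2/3 (CHQ, -04:30): 2024-01-03 15:59 UTC ≤ query < 2024-08-19 12:26 UTC
21·60 + 11 - 270 = 1001 min
1001 = 0·1440 + 1001; 1001 = 16·60 + 41 → 16:41, same day
→ 2024-04-11 16:41 CHQ

2024-04-11 16:41 CHQ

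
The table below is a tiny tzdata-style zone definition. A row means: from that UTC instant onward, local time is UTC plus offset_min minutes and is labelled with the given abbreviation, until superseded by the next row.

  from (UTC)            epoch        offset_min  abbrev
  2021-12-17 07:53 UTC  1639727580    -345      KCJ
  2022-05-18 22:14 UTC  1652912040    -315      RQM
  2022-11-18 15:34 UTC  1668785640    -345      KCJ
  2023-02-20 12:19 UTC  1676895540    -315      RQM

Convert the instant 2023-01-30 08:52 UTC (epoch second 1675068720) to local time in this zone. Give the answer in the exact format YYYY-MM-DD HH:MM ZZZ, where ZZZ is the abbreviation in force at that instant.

Query: 2023-01-30 08:52 UTC
Rule 3/4 (KCJ, -05:45): 2022-11-18 15:34 UTC ≤ query < 2023-02-20 12:19 UTC
8·60 + 52 - 345 = 187 min
187 = 0·1440 + 187; 187 = 3·60 + 7 → 03:07, same day
→ 2023-01-30 03:07 KCJ

2023-01-30 03:07 KCJ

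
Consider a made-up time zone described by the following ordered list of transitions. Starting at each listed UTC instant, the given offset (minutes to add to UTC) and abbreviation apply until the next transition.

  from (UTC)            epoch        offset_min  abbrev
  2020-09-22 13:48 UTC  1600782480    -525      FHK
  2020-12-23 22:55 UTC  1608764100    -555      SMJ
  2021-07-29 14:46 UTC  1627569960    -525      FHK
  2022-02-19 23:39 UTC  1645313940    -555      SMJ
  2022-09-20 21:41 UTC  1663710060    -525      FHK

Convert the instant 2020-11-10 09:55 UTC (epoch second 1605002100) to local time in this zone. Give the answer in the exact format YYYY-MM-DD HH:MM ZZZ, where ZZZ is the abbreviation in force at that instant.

Query: 2020-11-10 09:55 UTC
Rule 1/5 (FHK, -08:45): 2020-09-22 13:48 UTC ≤ query < 2020-12-23 22:55 UTC
9·60 + 55 - 525 = 70 min
70 = 0·1440 + 70; 70 = 1·60 + 10 → 01:10, same day
→ 2020-11-10 01:10 FHK

2020-11-10 01:10 FHK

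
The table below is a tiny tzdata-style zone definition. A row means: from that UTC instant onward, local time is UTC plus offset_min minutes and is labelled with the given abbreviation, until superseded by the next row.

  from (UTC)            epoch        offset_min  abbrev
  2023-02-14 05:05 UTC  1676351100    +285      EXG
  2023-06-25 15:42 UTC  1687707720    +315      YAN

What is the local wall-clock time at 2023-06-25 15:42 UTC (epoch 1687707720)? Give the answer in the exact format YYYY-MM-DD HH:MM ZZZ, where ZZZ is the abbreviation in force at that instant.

Query: 2023-06-25 15:42 UTC
Rule 2/2 (YAN, +05:15): 2023-06-25 15:42 UTC ≤ query < +∞
15·60 + 42 + 315 = 1257 min
1257 = 0·1440 + 1257; 1257 = 20·60 + 57 → 20:57, same day
→ 2023-06-25 20:57 YAN

2023-06-25 20:57 YAN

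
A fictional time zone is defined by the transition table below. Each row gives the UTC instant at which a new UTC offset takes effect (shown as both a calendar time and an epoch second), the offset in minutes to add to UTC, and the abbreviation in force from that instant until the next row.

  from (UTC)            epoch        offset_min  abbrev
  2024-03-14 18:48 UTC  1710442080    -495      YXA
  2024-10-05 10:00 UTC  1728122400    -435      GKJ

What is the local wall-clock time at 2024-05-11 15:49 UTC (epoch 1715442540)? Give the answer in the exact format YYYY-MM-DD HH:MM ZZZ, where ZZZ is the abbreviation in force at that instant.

Query: 2024-05-11 15:49 UTC
Rule 1/2 (YXA, -08:15): 2024-03-14 18:48 UTC ≤ query < 2024-10-05 10:00 UTC
15·60 + 49 - 495 = 454 min
454 = 0·1440 + 454; 454 = 7·60 + 34 → 07:34, same day
→ 2024-05-11 07:34 YXA

2024-05-11 07:34 YXA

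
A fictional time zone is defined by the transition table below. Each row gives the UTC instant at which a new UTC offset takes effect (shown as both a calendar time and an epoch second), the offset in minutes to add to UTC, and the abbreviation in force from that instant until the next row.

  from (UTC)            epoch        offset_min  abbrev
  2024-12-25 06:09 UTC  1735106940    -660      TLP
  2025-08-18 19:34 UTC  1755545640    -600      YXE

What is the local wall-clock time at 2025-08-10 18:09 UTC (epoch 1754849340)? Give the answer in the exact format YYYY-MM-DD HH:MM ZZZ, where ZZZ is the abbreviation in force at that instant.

Query: 2025-08-10 18:09 UTC
Rule 1/2 (TLP, -11:00): 2024-12-25 06:09 UTC ≤ query < 2025-08-18 19:34 UTC
18·60 + 9 - 660 = 429 min
429 = 0·1440 + 429; 429 = 7·60 + 9 → 07:09, same day
→ 2025-08-10 07:09 TLP

2025-08-10 07:09 TLP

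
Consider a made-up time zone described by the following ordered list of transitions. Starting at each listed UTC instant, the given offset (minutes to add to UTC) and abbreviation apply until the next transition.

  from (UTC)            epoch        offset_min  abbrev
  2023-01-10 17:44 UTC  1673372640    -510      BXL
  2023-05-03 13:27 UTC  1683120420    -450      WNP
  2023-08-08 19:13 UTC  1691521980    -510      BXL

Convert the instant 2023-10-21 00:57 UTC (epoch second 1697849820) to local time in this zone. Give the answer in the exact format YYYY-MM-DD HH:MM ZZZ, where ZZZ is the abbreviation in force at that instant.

Query: 2023-10-21 00:57 UTC
Rule 3/3 (BXL, -08:30): 2023-08-08 19:13 UTC ≤ query < +∞
0·60 + 57 - 510 = -453 min
-453 = -1·1440 + 987; 987 = 16·60 + 27 → 16:27, 2023-10-21 - 1 day = 2023-10-20
→ 2023-10-20 16:27 BXL

2023-10-20 16:27 BXL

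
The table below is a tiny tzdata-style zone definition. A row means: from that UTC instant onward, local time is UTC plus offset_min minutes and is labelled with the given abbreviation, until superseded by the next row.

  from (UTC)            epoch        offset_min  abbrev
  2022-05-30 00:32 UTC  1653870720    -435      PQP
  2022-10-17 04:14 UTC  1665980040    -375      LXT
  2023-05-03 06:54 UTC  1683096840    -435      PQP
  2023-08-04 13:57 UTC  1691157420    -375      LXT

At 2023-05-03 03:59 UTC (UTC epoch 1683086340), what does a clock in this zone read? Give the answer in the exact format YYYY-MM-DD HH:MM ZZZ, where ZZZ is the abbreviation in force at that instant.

Query: 2023-05-03 03:59 UTC
Rule 2/4 (LXT, -06:15): 2022-10-17 04:14 UTC ≤ query < 2023-05-03 06:54 UTC
3·60 + 59 - 375 = -136 min
-136 = -1·1440 + 1304; 1304 = 21·60 + 44 → 21:44, 2023-05-03 - 1 day = 2023-05-02
→ 2023-05-02 21:44 LXT

2023-05-02 21:44 LXT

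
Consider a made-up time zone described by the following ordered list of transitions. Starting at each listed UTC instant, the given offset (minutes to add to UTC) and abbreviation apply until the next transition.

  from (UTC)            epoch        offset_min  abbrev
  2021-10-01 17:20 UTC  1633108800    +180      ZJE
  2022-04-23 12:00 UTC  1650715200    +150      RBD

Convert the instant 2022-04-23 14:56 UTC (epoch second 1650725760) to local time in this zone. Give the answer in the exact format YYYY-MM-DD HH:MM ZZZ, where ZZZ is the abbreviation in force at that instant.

2022-04-23 17:26 RBD

Query: 2022-04-23 14:56 UTC
Rule 2/2 (RBD, +02:30): 2022-04-23 12:00 UTC ≤ query < +∞
14·60 + 56 + 150 = 1046 min
1046 = 0·1440 + 1046; 1046 = 17·60 + 26 → 17:26, same day
→ 2022-04-23 17:26 RBD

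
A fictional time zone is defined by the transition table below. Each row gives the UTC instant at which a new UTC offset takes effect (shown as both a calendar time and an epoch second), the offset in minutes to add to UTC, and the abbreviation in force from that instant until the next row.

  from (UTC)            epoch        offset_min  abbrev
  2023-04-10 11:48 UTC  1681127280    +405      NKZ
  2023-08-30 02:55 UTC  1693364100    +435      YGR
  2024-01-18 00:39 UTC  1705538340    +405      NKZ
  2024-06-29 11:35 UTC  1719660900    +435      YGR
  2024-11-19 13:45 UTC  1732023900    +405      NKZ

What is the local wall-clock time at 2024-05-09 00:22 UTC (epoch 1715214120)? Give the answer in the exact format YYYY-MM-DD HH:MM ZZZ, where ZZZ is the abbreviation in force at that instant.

Query: 2024-05-09 00:22 UTC
Rule 3/5 (NKZ, +06:45): 2024-01-18 00:39 UTC ≤ query < 2024-06-29 11:35 UTC
0·60 + 22 + 405 = 427 min
427 = 0·1440 + 427; 427 = 7·60 + 7 → 07:07, same day
→ 2024-05-09 07:07 NKZ

2024-05-09 07:07 NKZ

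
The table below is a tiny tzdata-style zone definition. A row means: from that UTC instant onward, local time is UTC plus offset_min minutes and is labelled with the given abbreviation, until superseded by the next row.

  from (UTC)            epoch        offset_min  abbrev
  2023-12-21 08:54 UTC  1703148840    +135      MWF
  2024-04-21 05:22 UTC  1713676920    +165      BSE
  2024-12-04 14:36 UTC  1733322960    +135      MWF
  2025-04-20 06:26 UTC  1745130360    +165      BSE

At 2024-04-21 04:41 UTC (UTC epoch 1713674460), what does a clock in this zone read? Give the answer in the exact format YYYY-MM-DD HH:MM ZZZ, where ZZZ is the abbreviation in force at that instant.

Query: 2024-04-21 04:41 UTC
Rule 1/4 (MWF, +02:15): 2023-12-21 08:54 UTC ≤ query < 2024-04-21 05:22 UTC
4·60 + 41 + 135 = 416 min
416 = 0·1440 + 416; 416 = 6·60 + 56 → 06:56, same day
→ 2024-04-21 06:56 MWF

2024-04-21 06:56 MWF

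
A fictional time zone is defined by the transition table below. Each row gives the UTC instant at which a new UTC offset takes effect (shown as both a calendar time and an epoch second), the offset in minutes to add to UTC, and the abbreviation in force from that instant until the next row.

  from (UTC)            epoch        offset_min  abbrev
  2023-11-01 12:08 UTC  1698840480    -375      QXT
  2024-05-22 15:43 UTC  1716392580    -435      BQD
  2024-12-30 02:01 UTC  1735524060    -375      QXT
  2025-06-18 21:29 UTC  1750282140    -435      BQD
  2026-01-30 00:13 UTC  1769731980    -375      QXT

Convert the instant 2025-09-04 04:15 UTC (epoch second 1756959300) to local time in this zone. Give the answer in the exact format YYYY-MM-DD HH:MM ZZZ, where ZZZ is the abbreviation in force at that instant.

2025-09-03 21:00 BQD

Query: 2025-09-04 04:15 UTC
Rule 4/5 (BQD, -07:15): 2025-06-18 21:29 UTC ≤ query < 2026-01-30 00:13 UTC
4·60 + 15 - 435 = -180 min
-180 = -1·1440 + 1260; 1260 = 21·60 + 0 → 21:00, 2025-09-04 - 1 day = 2025-09-03
→ 2025-09-03 21:00 BQD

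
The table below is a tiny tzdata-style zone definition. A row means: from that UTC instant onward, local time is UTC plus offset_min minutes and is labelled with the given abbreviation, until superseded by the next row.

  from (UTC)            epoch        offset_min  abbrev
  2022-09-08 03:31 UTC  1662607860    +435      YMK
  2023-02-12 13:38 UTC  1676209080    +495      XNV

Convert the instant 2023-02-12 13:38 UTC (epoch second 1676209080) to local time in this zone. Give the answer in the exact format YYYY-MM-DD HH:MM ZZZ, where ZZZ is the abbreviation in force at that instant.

Query: 2023-02-12 13:38 UTC
Rule 2/2 (XNV, +08:15): 2023-02-12 13:38 UTC ≤ query < +∞
13·60 + 38 + 495 = 1313 min
1313 = 0·1440 + 1313; 1313 = 21·60 + 53 → 21:53, same day
→ 2023-02-12 21:53 XNV

2023-02-12 21:53 XNV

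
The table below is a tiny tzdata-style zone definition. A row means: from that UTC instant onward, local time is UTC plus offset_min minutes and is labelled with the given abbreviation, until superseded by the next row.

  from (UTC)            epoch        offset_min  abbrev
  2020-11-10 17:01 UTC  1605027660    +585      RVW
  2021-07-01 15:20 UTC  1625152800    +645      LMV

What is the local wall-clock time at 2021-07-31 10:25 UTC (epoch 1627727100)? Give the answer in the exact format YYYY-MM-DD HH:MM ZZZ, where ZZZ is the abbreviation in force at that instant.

Query: 2021-07-31 10:25 UTC
Rule 2/2 (LMV, +10:45): 2021-07-01 15:20 UTC ≤ query < +∞
10·60 + 25 + 645 = 1270 min
1270 = 0·1440 + 1270; 1270 = 21·60 + 10 → 21:10, same day
→ 2021-07-31 21:10 LMV

2021-07-31 21:10 LMV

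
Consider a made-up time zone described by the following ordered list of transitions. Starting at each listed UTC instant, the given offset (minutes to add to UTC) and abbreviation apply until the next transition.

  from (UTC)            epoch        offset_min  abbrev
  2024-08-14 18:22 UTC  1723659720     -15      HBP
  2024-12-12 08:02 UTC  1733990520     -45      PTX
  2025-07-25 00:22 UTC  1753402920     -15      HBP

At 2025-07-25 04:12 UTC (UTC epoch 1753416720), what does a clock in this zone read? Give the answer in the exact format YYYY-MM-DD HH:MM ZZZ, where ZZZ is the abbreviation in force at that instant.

Query: 2025-07-25 04:12 UTC
Rule 3/3 (HBP, -00:15): 2025-07-25 00:22 UTC ≤ query < +∞
4·60 + 12 - 15 = 237 min
237 = 0·1440 + 237; 237 = 3·60 + 57 → 03:57, same day
→ 2025-07-25 03:57 HBP

2025-07-25 03:57 HBP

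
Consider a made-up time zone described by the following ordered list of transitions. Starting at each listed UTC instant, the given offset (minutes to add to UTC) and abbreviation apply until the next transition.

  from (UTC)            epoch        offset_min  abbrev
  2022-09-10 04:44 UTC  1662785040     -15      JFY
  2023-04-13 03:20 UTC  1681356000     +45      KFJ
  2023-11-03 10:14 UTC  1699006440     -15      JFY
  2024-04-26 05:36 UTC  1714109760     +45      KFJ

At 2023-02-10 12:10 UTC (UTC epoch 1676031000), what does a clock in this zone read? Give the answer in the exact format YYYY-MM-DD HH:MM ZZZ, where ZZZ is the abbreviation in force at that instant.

Query: 2023-02-10 12:10 UTC
Rule 1/4 (JFY, -00:15): 2022-09-10 04:44 UTC ≤ query < 2023-04-13 03:20 UTC
12·60 + 10 - 15 = 715 min
715 = 0·1440 + 715; 715 = 11·60 + 55 → 11:55, same day
→ 2023-02-10 11:55 JFY

2023-02-10 11:55 JFY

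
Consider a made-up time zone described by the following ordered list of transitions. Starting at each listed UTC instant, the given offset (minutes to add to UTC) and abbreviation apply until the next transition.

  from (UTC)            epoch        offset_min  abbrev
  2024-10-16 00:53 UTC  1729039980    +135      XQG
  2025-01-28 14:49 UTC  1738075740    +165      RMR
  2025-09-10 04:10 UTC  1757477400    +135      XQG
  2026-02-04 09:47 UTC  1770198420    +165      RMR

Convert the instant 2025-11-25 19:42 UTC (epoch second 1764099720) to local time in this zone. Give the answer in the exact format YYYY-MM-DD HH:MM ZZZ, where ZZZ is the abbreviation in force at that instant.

2025-11-25 21:57 XQG

Query: 2025-11-25 19:42 UTC
Rule 3/4 (XQG, +02:15): 2025-09-10 04:10 UTC ≤ query < 2026-02-04 09:47 UTC
19·60 + 42 + 135 = 1317 min
1317 = 0·1440 + 1317; 1317 = 21·60 + 57 → 21:57, same day
→ 2025-11-25 21:57 XQG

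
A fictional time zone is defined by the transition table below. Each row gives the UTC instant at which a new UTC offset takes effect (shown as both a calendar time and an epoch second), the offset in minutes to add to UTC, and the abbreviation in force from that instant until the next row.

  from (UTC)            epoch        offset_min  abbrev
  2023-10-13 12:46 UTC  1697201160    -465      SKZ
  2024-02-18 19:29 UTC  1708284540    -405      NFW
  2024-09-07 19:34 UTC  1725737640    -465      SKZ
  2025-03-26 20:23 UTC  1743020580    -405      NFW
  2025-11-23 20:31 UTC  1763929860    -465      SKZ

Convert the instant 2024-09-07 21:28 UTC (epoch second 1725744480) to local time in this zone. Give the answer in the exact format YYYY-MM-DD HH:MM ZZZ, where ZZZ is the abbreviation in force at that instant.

2024-09-07 13:43 SKZ

Query: 2024-09-07 21:28 UTC
Rule 3/5 (SKZ, -07:45): 2024-09-07 19:34 UTC ≤ query < 2025-03-26 20:23 UTC
21·60 + 28 - 465 = 823 min
823 = 0·1440 + 823; 823 = 13·60 + 43 → 13:43, same day
→ 2024-09-07 13:43 SKZ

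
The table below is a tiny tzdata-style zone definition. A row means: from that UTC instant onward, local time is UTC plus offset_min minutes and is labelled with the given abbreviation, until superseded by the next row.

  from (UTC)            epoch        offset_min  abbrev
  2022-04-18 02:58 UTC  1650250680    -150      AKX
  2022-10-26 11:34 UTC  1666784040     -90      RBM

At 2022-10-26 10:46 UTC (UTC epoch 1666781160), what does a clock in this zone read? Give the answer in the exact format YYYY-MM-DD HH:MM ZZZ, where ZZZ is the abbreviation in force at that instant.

Query: 2022-10-26 10:46 UTC
Rule 1/2 (AKX, -02:30): 2022-04-18 02:58 UTC ≤ query < 2022-10-26 11:34 UTC
10·60 + 46 - 150 = 496 min
496 = 0·1440 + 496; 496 = 8·60 + 16 → 08:16, same day
→ 2022-10-26 08:16 AKX

2022-10-26 08:16 AKX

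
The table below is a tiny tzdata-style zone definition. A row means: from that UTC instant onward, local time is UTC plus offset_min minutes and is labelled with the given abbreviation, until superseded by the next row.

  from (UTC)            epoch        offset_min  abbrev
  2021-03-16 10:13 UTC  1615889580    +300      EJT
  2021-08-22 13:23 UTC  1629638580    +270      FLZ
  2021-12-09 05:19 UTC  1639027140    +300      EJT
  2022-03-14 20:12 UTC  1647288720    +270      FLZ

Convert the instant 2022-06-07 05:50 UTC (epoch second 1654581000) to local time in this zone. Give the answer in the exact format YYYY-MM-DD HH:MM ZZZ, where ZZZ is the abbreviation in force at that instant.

Query: 2022-06-07 05:50 UTC
Rule 4/4 (FLZ, +04:30): 2022-03-14 20:12 UTC ≤ query < +∞
5·60 + 50 + 270 = 620 min
620 = 0·1440 + 620; 620 = 10·60 + 20 → 10:20, same day
→ 2022-06-07 10:20 FLZ

2022-06-07 10:20 FLZ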